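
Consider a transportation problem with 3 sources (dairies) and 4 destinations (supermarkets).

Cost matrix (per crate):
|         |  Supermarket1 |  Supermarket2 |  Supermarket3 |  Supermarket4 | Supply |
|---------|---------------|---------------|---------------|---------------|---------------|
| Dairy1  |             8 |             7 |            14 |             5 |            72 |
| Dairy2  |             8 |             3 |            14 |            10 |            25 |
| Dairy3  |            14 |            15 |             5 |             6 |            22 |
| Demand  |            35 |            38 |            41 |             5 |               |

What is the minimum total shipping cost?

One minimum-cost allocation:
  Dairy1→Supermarket1: 35 × 8 = 280
  Dairy1→Supermarket2: 13 × 7 = 91
  Dairy1→Supermarket3: 19 × 14 = 266
  Dairy1→Supermarket4: 5 × 5 = 25
  Dairy2→Supermarket2: 25 × 3 = 75
  Dairy3→Supermarket3: 22 × 5 = 110
Total = 280 + 91 + 266 + 25 + 75 + 110 = 847.
(Supply check: Dairy1 ships 72; Dairy2 ships 25; Dairy3 ships 22.)

847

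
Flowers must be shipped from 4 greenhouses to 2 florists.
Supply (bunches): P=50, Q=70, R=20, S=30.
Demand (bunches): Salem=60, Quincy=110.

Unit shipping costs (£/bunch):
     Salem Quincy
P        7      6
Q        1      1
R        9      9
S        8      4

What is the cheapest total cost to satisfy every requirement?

An optimal shipping plan:
  P to Quincy: 50 × £6 = £300
  Q to Salem: 40 × £1 = £40
  Q to Quincy: 30 × £1 = £30
  R to Salem: 20 × £9 = £180
  S to Quincy: 30 × £4 = £120
Total = 300 + 40 + 30 + 180 + 120 = £670.

670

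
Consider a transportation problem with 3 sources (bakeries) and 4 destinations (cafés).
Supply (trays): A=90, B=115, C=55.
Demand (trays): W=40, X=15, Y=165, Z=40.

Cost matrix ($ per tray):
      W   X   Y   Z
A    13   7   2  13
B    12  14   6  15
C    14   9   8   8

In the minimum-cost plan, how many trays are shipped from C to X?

Solving gives:
  A→Y: 90 × $2 = $180
  B→W: 40 × $12 = $480
  B→Y: 75 × $6 = $450
  C→X: 15 × $9 = $135
  C→Z: 40 × $8 = $320
Total cost = $1565.
So C→X carries 15 trays.

15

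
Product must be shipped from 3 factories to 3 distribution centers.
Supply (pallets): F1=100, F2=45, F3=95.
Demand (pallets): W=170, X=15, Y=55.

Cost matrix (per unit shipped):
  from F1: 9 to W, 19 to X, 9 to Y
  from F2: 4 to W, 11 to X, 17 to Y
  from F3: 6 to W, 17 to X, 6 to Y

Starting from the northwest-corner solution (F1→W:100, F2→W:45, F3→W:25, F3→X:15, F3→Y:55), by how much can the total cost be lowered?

60

Current plan cost = 100·9 + 45·4 + 25·6 + 15·17 + 55·6 = 1815.
Optimal plan:
  F1 to W: 45 × 9 = 405
  F1 to Y: 55 × 9 = 495
  F2 to W: 30 × 4 = 120
  F2 to X: 15 × 11 = 165
  F3 to W: 95 × 6 = 570
Optimal cost = 1755.
Saving = 1815 − 1755 = 60.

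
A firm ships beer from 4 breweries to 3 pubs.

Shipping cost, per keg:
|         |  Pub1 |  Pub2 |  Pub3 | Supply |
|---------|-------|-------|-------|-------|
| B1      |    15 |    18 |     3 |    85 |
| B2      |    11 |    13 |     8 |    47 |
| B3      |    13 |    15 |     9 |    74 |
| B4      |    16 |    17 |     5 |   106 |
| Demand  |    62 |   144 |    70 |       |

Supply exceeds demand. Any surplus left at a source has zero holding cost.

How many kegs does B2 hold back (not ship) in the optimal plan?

Minimum-cost shipments:
  B1→Pub3: 70 × 3 = 210
  B2→Pub2: 47 × 13 = 611
  B3→Pub1: 62 × 13 = 806
  B3→Pub2: 12 × 15 = 180
  B4→Pub2: 85 × 17 = 1445
Total cost = 3252.
B2 ships 47 of its 47, leaving 0.

0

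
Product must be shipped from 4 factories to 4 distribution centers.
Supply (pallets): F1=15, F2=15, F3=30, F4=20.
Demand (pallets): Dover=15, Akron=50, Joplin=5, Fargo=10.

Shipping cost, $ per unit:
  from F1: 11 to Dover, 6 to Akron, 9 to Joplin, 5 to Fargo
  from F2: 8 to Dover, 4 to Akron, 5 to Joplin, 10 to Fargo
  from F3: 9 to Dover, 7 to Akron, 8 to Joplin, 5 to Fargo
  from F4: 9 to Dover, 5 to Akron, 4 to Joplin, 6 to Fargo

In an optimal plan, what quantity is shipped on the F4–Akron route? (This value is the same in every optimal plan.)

Solving gives:
  F1 to Akron: 15 × $6 = $90
  F2 to Akron: 15 × $4 = $60
  F3 to Dover: 15 × $9 = $135
  F3 to Akron: 5 × $7 = $35
  F3 to Fargo: 10 × $5 = $50
  F4 to Akron: 15 × $5 = $75
  F4 to Joplin: 5 × $4 = $20
Total cost = $465.
So F4→Akron carries 15 pallets.

15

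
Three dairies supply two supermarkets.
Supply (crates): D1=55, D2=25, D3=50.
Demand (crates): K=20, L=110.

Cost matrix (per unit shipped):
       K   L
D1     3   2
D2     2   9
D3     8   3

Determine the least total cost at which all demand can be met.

An optimal shipping plan:
  D1→L: 55 × 2 = 110
  D2→K: 20 × 2 = 40
  D2→L: 5 × 9 = 45
  D3→L: 50 × 3 = 150
Total = 110 + 40 + 45 + 150 = 345.

345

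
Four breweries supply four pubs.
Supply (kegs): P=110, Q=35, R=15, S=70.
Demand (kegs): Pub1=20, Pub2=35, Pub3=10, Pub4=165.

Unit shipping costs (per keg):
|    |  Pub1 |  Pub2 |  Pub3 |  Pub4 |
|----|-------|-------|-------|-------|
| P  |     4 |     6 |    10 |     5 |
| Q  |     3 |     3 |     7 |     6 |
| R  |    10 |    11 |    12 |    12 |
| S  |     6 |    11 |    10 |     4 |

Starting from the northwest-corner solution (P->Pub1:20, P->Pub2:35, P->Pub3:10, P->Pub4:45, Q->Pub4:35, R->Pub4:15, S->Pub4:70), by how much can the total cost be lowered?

Current plan cost = 20·4 + 35·6 + 10·10 + 45·5 + 35·6 + 15·12 + 70·4 = 1285.
Optimal plan:
  P–Pub1: 15 kegs
  P–Pub4: 95 kegs
  Q–Pub2: 35 kegs
  R–Pub1: 5 kegs
  R–Pub3: 10 kegs
  S–Pub4: 70 kegs
Optimal cost = 1090.
Saving = 1285 − 1090 = 195.

195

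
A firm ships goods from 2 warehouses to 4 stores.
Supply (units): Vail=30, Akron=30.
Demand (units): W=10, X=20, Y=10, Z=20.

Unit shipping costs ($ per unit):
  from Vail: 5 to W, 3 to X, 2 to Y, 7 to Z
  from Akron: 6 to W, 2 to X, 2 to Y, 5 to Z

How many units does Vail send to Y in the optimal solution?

10

Optimal shipments:
  Vail to W: 10 × $5 = $50
  Vail to X: 10 × $3 = $30
  Vail to Y: 10 × $2 = $20
  Akron to X: 10 × $2 = $20
  Akron to Z: 20 × $5 = $100
Total cost = $220.
So Vail→Y carries 10 units.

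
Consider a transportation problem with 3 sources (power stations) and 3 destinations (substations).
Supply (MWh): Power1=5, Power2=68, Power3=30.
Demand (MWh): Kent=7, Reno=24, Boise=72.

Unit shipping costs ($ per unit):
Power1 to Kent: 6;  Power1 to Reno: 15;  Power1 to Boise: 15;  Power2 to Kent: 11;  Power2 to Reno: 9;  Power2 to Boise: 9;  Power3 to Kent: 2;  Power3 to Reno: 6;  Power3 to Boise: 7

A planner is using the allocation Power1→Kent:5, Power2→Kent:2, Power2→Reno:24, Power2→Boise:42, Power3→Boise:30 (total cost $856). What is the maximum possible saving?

Current plan cost = 5·6 + 2·11 + 24·9 + 42·9 + 30·7 = $856.
Optimal plan:
  Power1–Kent: 5 × $6 = $30
  Power2–Boise: 68 × $9 = $612
  Power3–Kent: 2 × $2 = $4
  Power3–Reno: 24 × $6 = $144
  Power3–Boise: 4 × $7 = $28
Optimal cost = $818.
Saving = 856 − 818 = $38.

38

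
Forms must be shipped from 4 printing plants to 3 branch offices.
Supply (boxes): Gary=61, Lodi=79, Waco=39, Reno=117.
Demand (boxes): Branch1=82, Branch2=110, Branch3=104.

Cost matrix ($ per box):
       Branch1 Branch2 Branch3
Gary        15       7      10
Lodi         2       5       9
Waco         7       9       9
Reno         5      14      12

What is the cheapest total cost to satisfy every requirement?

2093

Optimal allocation:
  Gary→Branch2: 31 × $7 = $217
  Gary→Branch3: 30 × $10 = $300
  Lodi→Branch2: 79 × $5 = $395
  Waco→Branch3: 39 × $9 = $351
  Reno→Branch1: 82 × $5 = $410
  Reno→Branch3: 35 × $12 = $420
Total = 217 + 300 + 395 + 351 + 410 + 420 = $2093.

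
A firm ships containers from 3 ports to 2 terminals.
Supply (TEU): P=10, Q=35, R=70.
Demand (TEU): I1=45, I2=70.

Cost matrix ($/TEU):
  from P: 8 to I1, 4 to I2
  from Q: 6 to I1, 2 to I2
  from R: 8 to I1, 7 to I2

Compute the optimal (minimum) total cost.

A cheapest plan:
  P->I2: 10 TEU
  Q->I2: 35 TEU
  R->I1: 45 TEU
  R->I2: 25 TEU
Total cost = $645.

645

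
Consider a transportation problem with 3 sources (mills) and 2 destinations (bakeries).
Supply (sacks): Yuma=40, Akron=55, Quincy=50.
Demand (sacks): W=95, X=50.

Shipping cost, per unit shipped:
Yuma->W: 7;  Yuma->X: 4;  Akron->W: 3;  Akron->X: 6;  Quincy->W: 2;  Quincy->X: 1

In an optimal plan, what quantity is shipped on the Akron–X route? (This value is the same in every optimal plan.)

The minimum-cost plan:
  Yuma->X: 40 × 4 = 160
  Akron->W: 55 × 3 = 165
  Quincy->W: 40 × 2 = 80
  Quincy->X: 10 × 1 = 10
Total cost = 415.
The route Akron→X is not used.

0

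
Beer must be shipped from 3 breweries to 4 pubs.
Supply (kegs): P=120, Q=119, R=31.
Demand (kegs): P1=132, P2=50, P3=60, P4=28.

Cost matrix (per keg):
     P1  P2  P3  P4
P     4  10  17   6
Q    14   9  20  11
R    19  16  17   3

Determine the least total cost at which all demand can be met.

2373

A cheapest plan:
  P->P1: 120 kegs
  Q->P1: 12 kegs
  Q->P2: 50 kegs
  Q->P3: 57 kegs
  R->P3: 3 kegs
  R->P4: 28 kegs
Total cost = 2373.
(Supply check: P ships 120; Q ships 119; R ships 31.)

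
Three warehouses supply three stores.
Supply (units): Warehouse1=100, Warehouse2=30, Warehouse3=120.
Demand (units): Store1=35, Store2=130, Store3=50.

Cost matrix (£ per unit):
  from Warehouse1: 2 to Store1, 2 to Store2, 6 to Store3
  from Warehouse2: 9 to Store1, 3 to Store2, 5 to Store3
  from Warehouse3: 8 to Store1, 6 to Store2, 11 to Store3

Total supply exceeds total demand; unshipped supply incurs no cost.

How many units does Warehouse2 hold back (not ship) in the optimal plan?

0

Minimum-cost shipments:
  Warehouse1 to Store1: 35 units
  Warehouse1 to Store2: 45 units
  Warehouse1 to Store3: 20 units
  Warehouse2 to Store3: 30 units
  Warehouse3 to Store2: 85 units
Total cost = £940.
Warehouse2 ships 30 of its 30, leaving 0.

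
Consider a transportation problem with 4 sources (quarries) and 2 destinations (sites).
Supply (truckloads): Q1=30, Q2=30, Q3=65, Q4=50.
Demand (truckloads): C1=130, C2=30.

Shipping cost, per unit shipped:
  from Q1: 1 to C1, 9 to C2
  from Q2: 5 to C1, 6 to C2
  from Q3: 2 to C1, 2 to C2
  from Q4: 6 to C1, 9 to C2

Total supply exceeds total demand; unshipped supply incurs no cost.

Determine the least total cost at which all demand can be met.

One minimum-cost allocation:
  Q1–C1: 30 × 1 = 30
  Q2–C1: 30 × 5 = 150
  Q3–C1: 35 × 2 = 70
  Q3–C2: 30 × 2 = 60
  Q4–C1: 35 × 6 = 210
Total = 30 + 150 + 70 + 60 + 210 = 520.

520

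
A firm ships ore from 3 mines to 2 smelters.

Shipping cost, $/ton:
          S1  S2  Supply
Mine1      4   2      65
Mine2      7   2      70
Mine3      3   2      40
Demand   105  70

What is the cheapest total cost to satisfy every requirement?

520

One minimum-cost allocation:
  Mine1 to S1: 65 × $4 = $260
  Mine2 to S2: 70 × $2 = $140
  Mine3 to S1: 40 × $3 = $120
Total = 260 + 140 + 120 = $520.
(Supply check: Mine1 ships 65; Mine2 ships 70; Mine3 ships 40.)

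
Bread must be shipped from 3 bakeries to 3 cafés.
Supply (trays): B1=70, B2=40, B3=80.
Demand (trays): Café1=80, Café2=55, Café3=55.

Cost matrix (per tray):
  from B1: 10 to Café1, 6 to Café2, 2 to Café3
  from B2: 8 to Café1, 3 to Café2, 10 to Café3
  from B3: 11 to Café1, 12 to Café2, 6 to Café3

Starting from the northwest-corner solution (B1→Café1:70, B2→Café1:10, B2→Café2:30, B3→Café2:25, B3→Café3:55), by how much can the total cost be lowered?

Current plan cost = 70·10 + 10·8 + 30·3 + 25·12 + 55·6 = 1500.
Optimal plan:
  B1→Café2: 15 × 6 = 90
  B1→Café3: 55 × 2 = 110
  B2→Café2: 40 × 3 = 120
  B3→Café1: 80 × 11 = 880
Optimal cost = 1200.
Saving = 1500 − 1200 = 300.

300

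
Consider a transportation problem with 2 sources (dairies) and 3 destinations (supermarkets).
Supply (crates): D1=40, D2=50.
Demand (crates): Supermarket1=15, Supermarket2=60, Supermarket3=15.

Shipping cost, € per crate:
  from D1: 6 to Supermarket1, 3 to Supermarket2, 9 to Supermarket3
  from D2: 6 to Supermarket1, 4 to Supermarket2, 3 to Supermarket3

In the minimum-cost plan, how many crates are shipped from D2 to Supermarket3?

Optimal shipments:
  D1->Supermarket2: 40 crates
  D2->Supermarket1: 15 crates
  D2->Supermarket2: 20 crates
  D2->Supermarket3: 15 crates
Total cost = €335.
So D2→Supermarket3 carries 15 crates.

15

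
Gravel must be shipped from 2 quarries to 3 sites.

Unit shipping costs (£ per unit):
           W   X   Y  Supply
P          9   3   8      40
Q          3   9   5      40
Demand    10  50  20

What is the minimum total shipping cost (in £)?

340

An optimal shipping plan:
  P→X: 40 × £3 = £120
  Q→W: 10 × £3 = £30
  Q→X: 10 × £9 = £90
  Q→Y: 20 × £5 = £100
Total = 120 + 30 + 90 + 100 = £340.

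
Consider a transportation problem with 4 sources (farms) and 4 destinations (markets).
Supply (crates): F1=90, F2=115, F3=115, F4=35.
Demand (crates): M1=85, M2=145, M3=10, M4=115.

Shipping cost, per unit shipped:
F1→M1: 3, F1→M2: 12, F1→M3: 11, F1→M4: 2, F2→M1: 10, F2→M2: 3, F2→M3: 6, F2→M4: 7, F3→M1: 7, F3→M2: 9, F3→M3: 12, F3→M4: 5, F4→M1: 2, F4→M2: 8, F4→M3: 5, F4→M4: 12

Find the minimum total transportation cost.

1380

One minimum-cost allocation:
  F1→M1: 60 × 3 = 180
  F1→M4: 30 × 2 = 60
  F2→M2: 115 × 3 = 345
  F3→M2: 30 × 9 = 270
  F3→M4: 85 × 5 = 425
  F4→M1: 25 × 2 = 50
  F4→M3: 10 × 5 = 50
Total = 180 + 60 + 345 + 270 + 425 + 50 + 50 = 1380.
(Supply check: F1 ships 90; F2 ships 115; F3 ships 115; F4 ships 35.)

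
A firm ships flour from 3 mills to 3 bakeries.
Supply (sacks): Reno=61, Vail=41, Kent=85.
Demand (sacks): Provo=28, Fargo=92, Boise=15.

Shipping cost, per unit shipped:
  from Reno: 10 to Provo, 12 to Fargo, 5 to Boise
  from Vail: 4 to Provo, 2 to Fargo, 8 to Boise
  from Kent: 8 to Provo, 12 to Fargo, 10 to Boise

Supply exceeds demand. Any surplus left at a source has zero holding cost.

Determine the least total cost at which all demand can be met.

Optimal allocation:
  Reno→Fargo: 46 × 12 = 552
  Reno→Boise: 15 × 5 = 75
  Vail→Fargo: 41 × 2 = 82
  Kent→Provo: 28 × 8 = 224
  Kent→Fargo: 5 × 12 = 60
Total = 552 + 75 + 82 + 224 + 60 = 993.

993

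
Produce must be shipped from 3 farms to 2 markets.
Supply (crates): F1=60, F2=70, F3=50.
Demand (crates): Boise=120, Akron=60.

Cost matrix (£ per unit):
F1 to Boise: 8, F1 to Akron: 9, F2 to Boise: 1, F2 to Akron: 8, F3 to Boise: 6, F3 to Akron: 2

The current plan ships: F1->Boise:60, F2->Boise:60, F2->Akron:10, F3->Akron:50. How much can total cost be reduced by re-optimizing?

60

Current plan cost = 60·8 + 60·1 + 10·8 + 50·2 = £720.
Optimal plan:
  F1->Boise: 50 × £8 = £400
  F1->Akron: 10 × £9 = £90
  F2->Boise: 70 × £1 = £70
  F3->Akron: 50 × £2 = £100
Optimal cost = £660.
Saving = 720 − 660 = £60.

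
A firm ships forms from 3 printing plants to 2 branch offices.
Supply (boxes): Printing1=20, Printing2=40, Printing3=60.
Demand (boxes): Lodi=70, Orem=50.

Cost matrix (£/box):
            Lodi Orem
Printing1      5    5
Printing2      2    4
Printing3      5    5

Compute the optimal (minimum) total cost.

An optimal shipping plan:
  Printing1 to Lodi: 20 × £5 = £100
  Printing2 to Lodi: 40 × £2 = £80
  Printing3 to Lodi: 10 × £5 = £50
  Printing3 to Orem: 50 × £5 = £250
Total = 100 + 80 + 50 + 250 = £480.
(Supply check: Printing1 ships 20; Printing2 ships 40; Printing3 ships 60.)

480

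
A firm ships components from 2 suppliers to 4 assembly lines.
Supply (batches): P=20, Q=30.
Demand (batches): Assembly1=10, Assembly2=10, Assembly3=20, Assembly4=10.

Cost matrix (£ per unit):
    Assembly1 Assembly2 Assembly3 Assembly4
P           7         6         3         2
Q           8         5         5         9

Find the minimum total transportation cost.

An optimal shipping plan:
  P->Assembly3: 10 batches
  P->Assembly4: 10 batches
  Q->Assembly1: 10 batches
  Q->Assembly2: 10 batches
  Q->Assembly3: 10 batches
Total cost = £230.
(Supply check: P ships 20; Q ships 30.)

230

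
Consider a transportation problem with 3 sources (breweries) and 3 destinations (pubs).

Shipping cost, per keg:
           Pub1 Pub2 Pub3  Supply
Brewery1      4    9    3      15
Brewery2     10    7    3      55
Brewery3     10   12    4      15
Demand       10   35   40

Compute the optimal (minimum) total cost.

An optimal shipping plan:
  Brewery1→Pub1: 10 kegs
  Brewery1→Pub3: 5 kegs
  Brewery2→Pub2: 35 kegs
  Brewery2→Pub3: 20 kegs
  Brewery3→Pub3: 15 kegs
Total cost = 420.

420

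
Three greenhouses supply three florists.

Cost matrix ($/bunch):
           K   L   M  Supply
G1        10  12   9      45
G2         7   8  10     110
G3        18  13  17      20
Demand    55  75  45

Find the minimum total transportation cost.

1490

One minimum-cost allocation:
  G1 to M: 45 × $9 = $405
  G2 to K: 55 × $7 = $385
  G2 to L: 55 × $8 = $440
  G3 to L: 20 × $13 = $260
Total = 405 + 385 + 440 + 260 = $1490.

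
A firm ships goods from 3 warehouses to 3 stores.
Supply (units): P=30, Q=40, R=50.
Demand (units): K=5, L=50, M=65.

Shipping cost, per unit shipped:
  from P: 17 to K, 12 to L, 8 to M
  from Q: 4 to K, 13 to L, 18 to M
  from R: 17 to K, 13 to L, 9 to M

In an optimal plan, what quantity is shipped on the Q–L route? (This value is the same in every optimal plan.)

Optimal shipments:
  P–M: 30 × 8 = 240
  Q–K: 5 × 4 = 20
  Q–L: 35 × 13 = 455
  R–L: 15 × 13 = 195
  R–M: 35 × 9 = 315
Total cost = 1225.
So Q→L carries 35 units.

35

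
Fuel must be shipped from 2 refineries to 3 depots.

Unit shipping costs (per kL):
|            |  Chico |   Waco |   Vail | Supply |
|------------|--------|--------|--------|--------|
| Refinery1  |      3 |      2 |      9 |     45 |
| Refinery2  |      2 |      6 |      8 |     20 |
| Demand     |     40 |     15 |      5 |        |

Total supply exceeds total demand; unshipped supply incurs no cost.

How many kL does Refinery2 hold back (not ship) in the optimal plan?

0

An optimal plan:
  Refinery1→Chico: 20 × 3 = 60
  Refinery1→Waco: 15 × 2 = 30
  Refinery1→Vail: 5 × 9 = 45
  Refinery2→Chico: 20 × 2 = 40
Total cost = 175.
Refinery2 ships 20 of its 20, leaving 0.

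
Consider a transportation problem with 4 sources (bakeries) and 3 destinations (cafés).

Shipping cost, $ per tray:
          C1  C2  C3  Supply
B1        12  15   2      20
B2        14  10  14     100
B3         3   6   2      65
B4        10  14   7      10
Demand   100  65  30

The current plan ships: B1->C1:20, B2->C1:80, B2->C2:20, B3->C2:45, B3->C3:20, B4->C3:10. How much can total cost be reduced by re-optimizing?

495

Current plan cost = 20·12 + 80·14 + 20·10 + 45·6 + 20·2 + 10·7 = $1940.
Optimal plan:
  B1–C3: 20 trays
  B2–C1: 35 trays
  B2–C2: 65 trays
  B3–C1: 65 trays
  B4–C3: 10 trays
Optimal cost = $1445.
Saving = 1940 − 1445 = $495.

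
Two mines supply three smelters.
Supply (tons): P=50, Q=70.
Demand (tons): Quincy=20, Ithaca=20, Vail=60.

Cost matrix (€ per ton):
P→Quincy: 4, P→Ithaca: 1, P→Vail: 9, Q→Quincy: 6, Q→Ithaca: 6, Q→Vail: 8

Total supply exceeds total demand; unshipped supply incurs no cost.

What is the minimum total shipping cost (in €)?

Optimal allocation:
  P→Quincy: 20 × €4 = €80
  P→Ithaca: 20 × €1 = €20
  Q→Vail: 60 × €8 = €480
Total = 80 + 20 + 480 = €580.

580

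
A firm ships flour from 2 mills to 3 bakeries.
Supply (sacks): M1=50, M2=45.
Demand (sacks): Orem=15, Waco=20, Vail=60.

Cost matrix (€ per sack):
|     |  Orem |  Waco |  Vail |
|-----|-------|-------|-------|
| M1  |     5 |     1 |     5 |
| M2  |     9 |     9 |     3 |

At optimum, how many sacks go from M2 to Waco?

Optimal shipments:
  M1–Orem: 15 sacks
  M1–Waco: 20 sacks
  M1–Vail: 15 sacks
  M2–Vail: 45 sacks
Total cost = €305.
The route M2→Waco is not used.

0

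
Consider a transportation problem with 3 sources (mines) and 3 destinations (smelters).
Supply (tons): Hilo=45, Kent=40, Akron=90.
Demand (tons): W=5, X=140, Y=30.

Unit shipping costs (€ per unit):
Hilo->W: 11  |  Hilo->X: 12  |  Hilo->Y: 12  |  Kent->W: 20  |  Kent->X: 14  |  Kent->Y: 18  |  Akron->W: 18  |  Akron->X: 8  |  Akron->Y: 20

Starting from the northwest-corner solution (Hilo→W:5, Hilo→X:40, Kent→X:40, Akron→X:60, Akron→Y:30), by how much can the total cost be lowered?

360

Current plan cost = 5·11 + 40·12 + 40·14 + 60·8 + 30·20 = €2175.
Optimal plan:
  Hilo–W: 5 tons
  Hilo–X: 10 tons
  Hilo–Y: 30 tons
  Kent–X: 40 tons
  Akron–X: 90 tons
Optimal cost = €1815.
Saving = 2175 − 1815 = €360.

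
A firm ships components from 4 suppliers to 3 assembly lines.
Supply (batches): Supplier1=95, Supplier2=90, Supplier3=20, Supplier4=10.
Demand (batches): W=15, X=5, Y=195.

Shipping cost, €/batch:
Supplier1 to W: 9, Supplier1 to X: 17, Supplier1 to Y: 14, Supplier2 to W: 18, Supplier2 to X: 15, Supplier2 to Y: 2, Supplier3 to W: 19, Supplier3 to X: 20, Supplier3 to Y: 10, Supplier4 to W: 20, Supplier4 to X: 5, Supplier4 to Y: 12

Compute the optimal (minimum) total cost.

One minimum-cost allocation:
  Supplier1 to W: 15 × €9 = €135
  Supplier1 to Y: 80 × €14 = €1120
  Supplier2 to Y: 90 × €2 = €180
  Supplier3 to Y: 20 × €10 = €200
  Supplier4 to X: 5 × €5 = €25
  Supplier4 to Y: 5 × €12 = €60
Total = 135 + 1120 + 180 + 200 + 25 + 60 = €1720.

1720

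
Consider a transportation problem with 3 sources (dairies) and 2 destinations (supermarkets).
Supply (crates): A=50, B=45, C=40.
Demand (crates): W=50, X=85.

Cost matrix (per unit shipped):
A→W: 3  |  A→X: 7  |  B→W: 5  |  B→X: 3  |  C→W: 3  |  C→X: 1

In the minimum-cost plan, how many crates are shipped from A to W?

50

Optimal shipments:
  A->W: 50 × 3 = 150
  B->X: 45 × 3 = 135
  C->X: 40 × 1 = 40
Total cost = 325.
So A→W carries 50 crates.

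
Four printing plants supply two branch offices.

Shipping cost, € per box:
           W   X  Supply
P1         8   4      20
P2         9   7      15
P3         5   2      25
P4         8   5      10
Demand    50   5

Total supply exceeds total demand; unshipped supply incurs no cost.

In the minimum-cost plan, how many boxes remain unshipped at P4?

0

An optimal plan:
  P1->W: 15 × €8 = €120
  P1->X: 5 × €4 = €20
  P3->W: 25 × €5 = €125
  P4->W: 10 × €8 = €80
Total cost = €345.
P4 ships 10 of its 10, leaving 0.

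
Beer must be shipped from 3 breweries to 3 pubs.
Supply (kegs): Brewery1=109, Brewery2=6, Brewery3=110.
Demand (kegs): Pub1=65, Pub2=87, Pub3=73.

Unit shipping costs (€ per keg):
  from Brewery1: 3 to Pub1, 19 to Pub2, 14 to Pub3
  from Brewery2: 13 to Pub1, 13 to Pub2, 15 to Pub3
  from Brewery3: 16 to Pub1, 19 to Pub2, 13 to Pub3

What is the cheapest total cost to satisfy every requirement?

2761

A cheapest plan:
  Brewery1–Pub1: 65 × €3 = €195
  Brewery1–Pub2: 44 × €19 = €836
  Brewery2–Pub2: 6 × €13 = €78
  Brewery3–Pub2: 37 × €19 = €703
  Brewery3–Pub3: 73 × €13 = €949
Total = 195 + 836 + 78 + 703 + 949 = €2761.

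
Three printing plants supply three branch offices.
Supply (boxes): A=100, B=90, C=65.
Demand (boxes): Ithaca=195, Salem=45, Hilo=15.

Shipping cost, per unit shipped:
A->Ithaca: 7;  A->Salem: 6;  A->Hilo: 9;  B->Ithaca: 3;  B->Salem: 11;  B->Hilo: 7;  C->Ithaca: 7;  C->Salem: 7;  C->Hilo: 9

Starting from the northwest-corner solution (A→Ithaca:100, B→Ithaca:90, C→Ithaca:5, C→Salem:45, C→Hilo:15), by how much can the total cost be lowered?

Current plan cost = 100·7 + 90·3 + 5·7 + 45·7 + 15·9 = 1455.
Optimal plan:
  A to Ithaca: 40 × 7 = 280
  A to Salem: 45 × 6 = 270
  A to Hilo: 15 × 9 = 135
  B to Ithaca: 90 × 3 = 270
  C to Ithaca: 65 × 7 = 455
Optimal cost = 1410.
Saving = 1455 − 1410 = 45.

45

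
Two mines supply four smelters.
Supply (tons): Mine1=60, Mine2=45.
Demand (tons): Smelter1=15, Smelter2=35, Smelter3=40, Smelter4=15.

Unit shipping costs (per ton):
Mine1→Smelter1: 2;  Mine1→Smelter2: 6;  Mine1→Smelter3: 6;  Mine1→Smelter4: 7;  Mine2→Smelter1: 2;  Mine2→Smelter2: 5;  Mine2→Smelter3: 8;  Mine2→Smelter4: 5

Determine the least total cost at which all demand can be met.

An optimal shipping plan:
  Mine1->Smelter1: 15 tons
  Mine1->Smelter2: 5 tons
  Mine1->Smelter3: 40 tons
  Mine2->Smelter2: 30 tons
  Mine2->Smelter4: 15 tons
Total cost = 525.

525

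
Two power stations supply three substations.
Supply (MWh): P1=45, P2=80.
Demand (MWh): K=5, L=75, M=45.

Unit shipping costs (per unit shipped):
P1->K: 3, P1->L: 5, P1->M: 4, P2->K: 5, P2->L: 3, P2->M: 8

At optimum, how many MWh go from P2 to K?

5

The minimum-cost plan:
  P1->M: 45 × 4 = 180
  P2->K: 5 × 5 = 25
  P2->L: 75 × 3 = 225
Total cost = 430.
So P2→K carries 5 MWh.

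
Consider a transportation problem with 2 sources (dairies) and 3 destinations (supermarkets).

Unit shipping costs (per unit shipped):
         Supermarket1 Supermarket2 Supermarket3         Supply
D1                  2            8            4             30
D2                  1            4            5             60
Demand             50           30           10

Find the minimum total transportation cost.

Optimal allocation:
  D1 to Supermarket1: 20 × 2 = 40
  D1 to Supermarket3: 10 × 4 = 40
  D2 to Supermarket1: 30 × 1 = 30
  D2 to Supermarket2: 30 × 4 = 120
Total = 40 + 40 + 30 + 120 = 230.
(Supply check: D1 ships 30; D2 ships 60.)

230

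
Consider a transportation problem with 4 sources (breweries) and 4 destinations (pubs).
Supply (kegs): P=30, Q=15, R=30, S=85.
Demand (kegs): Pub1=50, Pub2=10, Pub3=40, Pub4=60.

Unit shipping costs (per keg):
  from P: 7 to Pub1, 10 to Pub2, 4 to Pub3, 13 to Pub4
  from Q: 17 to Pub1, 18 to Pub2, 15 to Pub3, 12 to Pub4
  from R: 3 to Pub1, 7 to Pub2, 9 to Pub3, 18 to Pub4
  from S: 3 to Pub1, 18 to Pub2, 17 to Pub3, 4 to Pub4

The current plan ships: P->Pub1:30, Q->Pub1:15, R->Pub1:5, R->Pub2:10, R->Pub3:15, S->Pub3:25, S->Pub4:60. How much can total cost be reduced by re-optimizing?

Current plan cost = 30·7 + 15·17 + 5·3 + 10·7 + 15·9 + 25·17 + 60·4 = 1350.
Optimal plan:
  P–Pub3: 30 kegs
  Q–Pub3: 10 kegs
  Q–Pub4: 5 kegs
  R–Pub1: 20 kegs
  R–Pub2: 10 kegs
  S–Pub1: 30 kegs
  S–Pub4: 55 kegs
Optimal cost = 770.
Saving = 1350 − 770 = 580.

580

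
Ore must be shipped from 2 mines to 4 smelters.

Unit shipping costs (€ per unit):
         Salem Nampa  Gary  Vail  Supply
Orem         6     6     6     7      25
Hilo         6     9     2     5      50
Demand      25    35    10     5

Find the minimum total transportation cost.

A cheapest plan:
  Orem->Nampa: 25 × €6 = €150
  Hilo->Salem: 25 × €6 = €150
  Hilo->Nampa: 10 × €9 = €90
  Hilo->Gary: 10 × €2 = €20
  Hilo->Vail: 5 × €5 = €25
Total = 150 + 150 + 90 + 20 + 25 = €435.
(Supply check: Orem ships 25; Hilo ships 50.)

435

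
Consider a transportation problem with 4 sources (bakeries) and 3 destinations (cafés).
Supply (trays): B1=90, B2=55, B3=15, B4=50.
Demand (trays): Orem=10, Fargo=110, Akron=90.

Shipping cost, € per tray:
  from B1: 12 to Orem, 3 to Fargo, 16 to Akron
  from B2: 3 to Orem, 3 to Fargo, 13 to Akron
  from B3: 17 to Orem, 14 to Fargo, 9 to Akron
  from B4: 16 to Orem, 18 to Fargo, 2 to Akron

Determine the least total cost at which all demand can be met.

Optimal allocation:
  B1–Fargo: 90 × €3 = €270
  B2–Orem: 10 × €3 = €30
  B2–Fargo: 20 × €3 = €60
  B2–Akron: 25 × €13 = €325
  B3–Akron: 15 × €9 = €135
  B4–Akron: 50 × €2 = €100
Total = 270 + 30 + 60 + 325 + 135 + 100 = €920.

920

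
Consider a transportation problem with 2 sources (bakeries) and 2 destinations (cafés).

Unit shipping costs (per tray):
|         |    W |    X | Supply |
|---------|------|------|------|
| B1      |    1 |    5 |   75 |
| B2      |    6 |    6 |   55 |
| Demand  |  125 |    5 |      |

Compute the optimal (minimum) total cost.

An optimal shipping plan:
  B1–W: 75 × 1 = 75
  B2–W: 50 × 6 = 300
  B2–X: 5 × 6 = 30
Total = 75 + 300 + 30 = 405.
(Supply check: B1 ships 75; B2 ships 55.)

405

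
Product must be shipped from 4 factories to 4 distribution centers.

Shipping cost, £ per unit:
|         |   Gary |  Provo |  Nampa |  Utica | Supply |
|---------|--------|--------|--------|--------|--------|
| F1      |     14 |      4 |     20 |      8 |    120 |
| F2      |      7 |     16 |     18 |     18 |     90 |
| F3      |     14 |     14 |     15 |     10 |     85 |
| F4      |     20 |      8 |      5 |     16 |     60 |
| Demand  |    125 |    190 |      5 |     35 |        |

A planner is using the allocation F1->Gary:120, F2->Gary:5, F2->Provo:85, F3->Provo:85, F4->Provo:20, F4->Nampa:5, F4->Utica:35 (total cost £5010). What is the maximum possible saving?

2385

Current plan cost = 120·14 + 5·7 + 85·16 + 85·14 + 20·8 + 5·5 + 35·16 = £5010.
Optimal plan:
  F1–Provo: 120 × £4 = £480
  F2–Gary: 90 × £7 = £630
  F3–Gary: 35 × £14 = £490
  F3–Provo: 15 × £14 = £210
  F3–Utica: 35 × £10 = £350
  F4–Provo: 55 × £8 = £440
  F4–Nampa: 5 × £5 = £25
Optimal cost = £2625.
Saving = 5010 − 2625 = £2385.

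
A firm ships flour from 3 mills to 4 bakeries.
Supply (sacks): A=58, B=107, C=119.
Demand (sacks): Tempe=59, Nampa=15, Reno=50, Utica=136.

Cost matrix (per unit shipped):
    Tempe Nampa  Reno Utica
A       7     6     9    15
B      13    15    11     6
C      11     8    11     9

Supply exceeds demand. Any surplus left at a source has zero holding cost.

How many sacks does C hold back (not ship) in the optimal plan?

24

Minimum-cost shipments:
  A→Tempe: 58 × 7 = 406
  B→Utica: 107 × 6 = 642
  C→Tempe: 1 × 11 = 11
  C→Nampa: 15 × 8 = 120
  C→Reno: 50 × 11 = 550
  C→Utica: 29 × 9 = 261
Total cost = 1990.
C ships 95 of its 119, leaving 24.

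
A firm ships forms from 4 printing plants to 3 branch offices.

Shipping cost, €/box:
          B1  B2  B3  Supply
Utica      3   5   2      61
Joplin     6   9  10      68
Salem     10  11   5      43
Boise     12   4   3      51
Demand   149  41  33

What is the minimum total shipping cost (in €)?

1100

An optimal shipping plan:
  Utica–B1: 61 × €3 = €183
  Joplin–B1: 68 × €6 = €408
  Salem–B1: 20 × €10 = €200
  Salem–B3: 23 × €5 = €115
  Boise–B2: 41 × €4 = €164
  Boise–B3: 10 × €3 = €30
Total = 183 + 408 + 200 + 115 + 164 + 30 = €1100.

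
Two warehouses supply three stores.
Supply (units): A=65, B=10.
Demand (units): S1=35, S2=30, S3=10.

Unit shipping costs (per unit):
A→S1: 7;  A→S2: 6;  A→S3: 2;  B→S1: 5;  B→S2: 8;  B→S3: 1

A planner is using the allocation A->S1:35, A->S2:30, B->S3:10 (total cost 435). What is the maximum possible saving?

Current plan cost = 35·7 + 30·6 + 10·1 = 435.
Optimal plan:
  A–S1: 25 × 7 = 175
  A–S2: 30 × 6 = 180
  A–S3: 10 × 2 = 20
  B–S1: 10 × 5 = 50
Optimal cost = 425.
Saving = 435 − 425 = 10.

10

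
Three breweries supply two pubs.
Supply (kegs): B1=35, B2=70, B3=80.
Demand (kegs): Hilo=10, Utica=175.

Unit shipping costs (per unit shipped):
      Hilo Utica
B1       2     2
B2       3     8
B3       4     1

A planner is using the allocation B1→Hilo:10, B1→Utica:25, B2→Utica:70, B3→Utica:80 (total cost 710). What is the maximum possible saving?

50

Current plan cost = 10·2 + 25·2 + 70·8 + 80·1 = 710.
Optimal plan:
  B1->Utica: 35 kegs
  B2->Hilo: 10 kegs
  B2->Utica: 60 kegs
  B3->Utica: 80 kegs
Optimal cost = 660.
Saving = 710 − 660 = 50.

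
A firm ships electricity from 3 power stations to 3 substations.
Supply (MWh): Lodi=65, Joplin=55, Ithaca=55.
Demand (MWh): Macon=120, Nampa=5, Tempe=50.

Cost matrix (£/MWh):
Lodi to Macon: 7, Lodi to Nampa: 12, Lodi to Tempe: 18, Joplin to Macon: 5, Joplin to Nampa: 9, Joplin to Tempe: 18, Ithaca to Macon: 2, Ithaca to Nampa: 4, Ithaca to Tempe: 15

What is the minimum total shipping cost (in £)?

1400

A cheapest plan:
  Lodi–Macon: 15 × £7 = £105
  Lodi–Tempe: 50 × £18 = £900
  Joplin–Macon: 55 × £5 = £275
  Ithaca–Macon: 50 × £2 = £100
  Ithaca–Nampa: 5 × £4 = £20
Total = 105 + 900 + 275 + 100 + 20 = £1400.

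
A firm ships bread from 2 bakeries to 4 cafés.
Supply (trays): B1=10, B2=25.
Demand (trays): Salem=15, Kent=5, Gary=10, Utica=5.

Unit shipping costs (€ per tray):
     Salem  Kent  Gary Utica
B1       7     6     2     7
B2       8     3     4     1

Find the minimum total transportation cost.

An optimal shipping plan:
  B1–Gary: 10 × €2 = €20
  B2–Salem: 15 × €8 = €120
  B2–Kent: 5 × €3 = €15
  B2–Utica: 5 × €1 = €5
Total = 20 + 120 + 15 + 5 = €160.

160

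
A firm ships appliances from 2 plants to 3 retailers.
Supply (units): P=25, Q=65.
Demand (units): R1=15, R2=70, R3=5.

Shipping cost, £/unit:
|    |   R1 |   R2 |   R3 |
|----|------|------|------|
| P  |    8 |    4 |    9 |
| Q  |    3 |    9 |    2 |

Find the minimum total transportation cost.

560

One minimum-cost allocation:
  P to R2: 25 × £4 = £100
  Q to R1: 15 × £3 = £45
  Q to R2: 45 × £9 = £405
  Q to R3: 5 × £2 = £10
Total = 100 + 45 + 405 + 10 = £560.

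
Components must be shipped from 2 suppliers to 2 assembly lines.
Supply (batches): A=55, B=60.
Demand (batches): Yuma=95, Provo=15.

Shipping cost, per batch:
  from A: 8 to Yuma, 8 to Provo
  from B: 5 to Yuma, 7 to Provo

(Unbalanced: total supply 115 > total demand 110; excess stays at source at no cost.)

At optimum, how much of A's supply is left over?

An optimal plan:
  A to Yuma: 35 × 8 = 280
  A to Provo: 15 × 8 = 120
  B to Yuma: 60 × 5 = 300
Total cost = 700.
A ships 50 of its 55, leaving 5.

5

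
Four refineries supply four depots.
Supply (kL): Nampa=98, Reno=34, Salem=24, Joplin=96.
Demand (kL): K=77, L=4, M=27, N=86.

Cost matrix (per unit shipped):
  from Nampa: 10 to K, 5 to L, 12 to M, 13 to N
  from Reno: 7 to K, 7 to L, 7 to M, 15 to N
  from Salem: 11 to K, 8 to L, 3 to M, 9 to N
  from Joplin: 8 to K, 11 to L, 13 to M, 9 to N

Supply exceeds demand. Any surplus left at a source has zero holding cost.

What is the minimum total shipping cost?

One minimum-cost allocation:
  Nampa–K: 36 kL
  Nampa–L: 4 kL
  Reno–K: 31 kL
  Reno–M: 3 kL
  Salem–M: 24 kL
  Joplin–K: 10 kL
  Joplin–N: 86 kL
Total cost = 1544.

1544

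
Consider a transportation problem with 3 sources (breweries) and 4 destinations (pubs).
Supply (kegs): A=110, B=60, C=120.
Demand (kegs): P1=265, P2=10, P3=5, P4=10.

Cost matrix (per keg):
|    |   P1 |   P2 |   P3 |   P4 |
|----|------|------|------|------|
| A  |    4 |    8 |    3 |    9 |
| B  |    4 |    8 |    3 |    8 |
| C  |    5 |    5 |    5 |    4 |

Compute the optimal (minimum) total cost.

An optimal shipping plan:
  A to P1: 105 × 4 = 420
  A to P3: 5 × 3 = 15
  B to P1: 60 × 4 = 240
  C to P1: 100 × 5 = 500
  C to P2: 10 × 5 = 50
  C to P4: 10 × 4 = 40
Total = 420 + 15 + 240 + 500 + 50 + 40 = 1265.

1265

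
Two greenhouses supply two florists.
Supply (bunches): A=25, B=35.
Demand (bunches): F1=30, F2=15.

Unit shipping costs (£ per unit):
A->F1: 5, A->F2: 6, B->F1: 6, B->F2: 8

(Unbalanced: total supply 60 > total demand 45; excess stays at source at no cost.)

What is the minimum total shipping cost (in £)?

An optimal shipping plan:
  A→F1: 10 bunches
  A→F2: 15 bunches
  B→F1: 20 bunches
Total cost = £260.

260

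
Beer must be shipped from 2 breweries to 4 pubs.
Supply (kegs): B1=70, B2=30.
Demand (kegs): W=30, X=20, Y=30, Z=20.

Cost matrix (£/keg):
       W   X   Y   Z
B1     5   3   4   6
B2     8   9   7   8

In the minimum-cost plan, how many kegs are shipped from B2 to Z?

Optimal shipments:
  B1 to W: 30 × £5 = £150
  B1 to X: 20 × £3 = £60
  B1 to Y: 20 × £4 = £80
  B2 to Y: 10 × £7 = £70
  B2 to Z: 20 × £8 = £160
Total cost = £520.
So B2→Z carries 20 kegs.

20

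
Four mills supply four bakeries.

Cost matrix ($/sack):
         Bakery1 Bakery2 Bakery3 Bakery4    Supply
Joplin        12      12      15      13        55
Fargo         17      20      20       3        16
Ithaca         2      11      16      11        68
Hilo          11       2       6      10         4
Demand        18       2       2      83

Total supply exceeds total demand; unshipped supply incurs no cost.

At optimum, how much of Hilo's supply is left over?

Minimum-cost shipments:
  Joplin to Bakery4: 17 × $13 = $221
  Fargo to Bakery4: 16 × $3 = $48
  Ithaca to Bakery1: 18 × $2 = $36
  Ithaca to Bakery4: 50 × $11 = $550
  Hilo to Bakery2: 2 × $2 = $4
  Hilo to Bakery3: 2 × $6 = $12
Total cost = $871.
Hilo ships 4 of its 4, leaving 0.

0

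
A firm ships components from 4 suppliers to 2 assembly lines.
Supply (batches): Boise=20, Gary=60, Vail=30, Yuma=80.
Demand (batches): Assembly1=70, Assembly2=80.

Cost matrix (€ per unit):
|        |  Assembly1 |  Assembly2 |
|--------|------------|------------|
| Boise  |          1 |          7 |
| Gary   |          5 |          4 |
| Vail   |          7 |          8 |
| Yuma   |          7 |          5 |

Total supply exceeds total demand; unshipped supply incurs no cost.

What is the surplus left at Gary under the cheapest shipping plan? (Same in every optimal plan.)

Minimum-cost shipments:
  Boise to Assembly1: 20 batches
  Gary to Assembly1: 50 batches
  Gary to Assembly2: 10 batches
  Yuma to Assembly2: 70 batches
Total cost = €660.
Gary ships 60 of its 60, leaving 0.

0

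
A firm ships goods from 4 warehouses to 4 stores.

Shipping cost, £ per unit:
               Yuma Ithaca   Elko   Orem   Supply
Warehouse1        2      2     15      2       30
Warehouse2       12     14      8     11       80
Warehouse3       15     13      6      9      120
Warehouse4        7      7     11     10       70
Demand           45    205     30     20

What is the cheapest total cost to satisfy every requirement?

2850

Optimal allocation:
  Warehouse1–Ithaca: 30 × £2 = £60
  Warehouse2–Yuma: 45 × £12 = £540
  Warehouse2–Ithaca: 35 × £14 = £490
  Warehouse3–Ithaca: 70 × £13 = £910
  Warehouse3–Elko: 30 × £6 = £180
  Warehouse3–Orem: 20 × £9 = £180
  Warehouse4–Ithaca: 70 × £7 = £490
Total = 60 + 540 + 490 + 910 + 180 + 180 + 490 = £2850.
(Supply check: Warehouse1 ships 30; Warehouse2 ships 80; Warehouse3 ships 120; Warehouse4 ships 70.)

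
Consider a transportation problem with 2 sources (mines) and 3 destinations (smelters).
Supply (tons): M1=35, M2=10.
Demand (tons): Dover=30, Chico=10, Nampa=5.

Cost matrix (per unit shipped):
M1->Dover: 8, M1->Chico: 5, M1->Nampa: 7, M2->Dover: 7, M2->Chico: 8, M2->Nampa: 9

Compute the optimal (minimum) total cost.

315

A cheapest plan:
  M1–Dover: 20 tons
  M1–Chico: 10 tons
  M1–Nampa: 5 tons
  M2–Dover: 10 tons
Total cost = 315.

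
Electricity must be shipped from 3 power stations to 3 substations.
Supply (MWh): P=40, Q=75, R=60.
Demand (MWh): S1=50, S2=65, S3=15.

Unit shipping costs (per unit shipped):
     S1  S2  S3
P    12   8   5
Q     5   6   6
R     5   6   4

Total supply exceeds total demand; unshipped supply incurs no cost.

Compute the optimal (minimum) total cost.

700

A cheapest plan:
  Q->S1: 10 × 5 = 50
  Q->S2: 65 × 6 = 390
  R->S1: 40 × 5 = 200
  R->S3: 15 × 4 = 60
Total = 50 + 390 + 200 + 60 = 700.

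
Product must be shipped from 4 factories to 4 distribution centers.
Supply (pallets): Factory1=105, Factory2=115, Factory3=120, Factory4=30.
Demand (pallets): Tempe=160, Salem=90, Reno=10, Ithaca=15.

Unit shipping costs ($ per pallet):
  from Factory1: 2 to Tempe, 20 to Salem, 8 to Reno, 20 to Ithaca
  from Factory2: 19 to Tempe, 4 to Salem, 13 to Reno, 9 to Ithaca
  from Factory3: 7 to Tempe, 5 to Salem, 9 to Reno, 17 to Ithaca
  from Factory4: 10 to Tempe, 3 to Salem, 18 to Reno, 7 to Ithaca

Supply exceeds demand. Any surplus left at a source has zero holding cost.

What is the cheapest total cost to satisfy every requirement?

1135

Optimal allocation:
  Factory1->Tempe: 105 pallets
  Factory2->Salem: 75 pallets
  Factory3->Tempe: 55 pallets
  Factory3->Reno: 10 pallets
  Factory4->Salem: 15 pallets
  Factory4->Ithaca: 15 pallets
Total cost = $1135.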